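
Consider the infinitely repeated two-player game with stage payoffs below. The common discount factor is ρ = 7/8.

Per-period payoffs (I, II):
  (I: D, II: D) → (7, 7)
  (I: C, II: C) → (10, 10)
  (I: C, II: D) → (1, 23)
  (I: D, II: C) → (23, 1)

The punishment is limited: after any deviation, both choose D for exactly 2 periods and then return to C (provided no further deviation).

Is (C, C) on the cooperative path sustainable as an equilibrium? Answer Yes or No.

No

Comparing payoff streams over the 3 periods until play realigns: cooperate → 10(1+ρ+…+ρ^2); deviate → 23 + 7(ρ+…+ρ^2).
Cooperation is sustained iff (10−7)(ρ+…+ρ^2) ≥ 23−10.
ρ+…+ρ^2 = 7/8·(1−(7/8)^2)/(1−7/8) = 1.6406, and (23−10)/(10−7) = 4.3333.
1.6406 < 4.3333, so cooperation is not sustainable.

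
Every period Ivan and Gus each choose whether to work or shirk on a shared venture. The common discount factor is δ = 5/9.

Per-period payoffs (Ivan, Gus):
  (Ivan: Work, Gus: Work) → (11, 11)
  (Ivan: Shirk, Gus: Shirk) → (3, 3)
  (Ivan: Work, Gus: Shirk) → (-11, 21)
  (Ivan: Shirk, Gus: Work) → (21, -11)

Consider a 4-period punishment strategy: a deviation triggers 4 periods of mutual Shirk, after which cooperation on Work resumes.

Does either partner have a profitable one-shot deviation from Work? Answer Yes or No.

A one-shot deviation gives 21 now, then 3 for 4 periods, then back to 11.
Gain from deviating: (21−11) today; loss: (11−3) in each of the next 4 periods.
No-deviation condition: (11−3)(δ+…+δ^4) ≥ 21−11, i.e. δ+…+δ^4 ≥ 5/4.
At δ = 5/9: δ+…+δ^4 = 1.1309 < 1.2500.
So cooperation is not sustainable.

Yes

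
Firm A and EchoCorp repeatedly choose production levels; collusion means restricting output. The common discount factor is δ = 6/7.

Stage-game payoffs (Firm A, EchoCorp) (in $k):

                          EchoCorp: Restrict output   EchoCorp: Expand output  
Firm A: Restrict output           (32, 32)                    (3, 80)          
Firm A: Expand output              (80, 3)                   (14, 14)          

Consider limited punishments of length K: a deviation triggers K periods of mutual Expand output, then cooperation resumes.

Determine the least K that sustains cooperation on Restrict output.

4

IC: δ(1−δ^K)/(1−δ) ≥ (80−32)/(32−14) = 8/3.
With δ = 6/7: need 1 − δ^K ≥ 8/3·(1−6/7)/(6/7), i.e. δ^K ≤ 0.5556.
Since (6/7)^3 = 0.6297 and (6/7)^4 = 0.5398, the smallest such K is 4.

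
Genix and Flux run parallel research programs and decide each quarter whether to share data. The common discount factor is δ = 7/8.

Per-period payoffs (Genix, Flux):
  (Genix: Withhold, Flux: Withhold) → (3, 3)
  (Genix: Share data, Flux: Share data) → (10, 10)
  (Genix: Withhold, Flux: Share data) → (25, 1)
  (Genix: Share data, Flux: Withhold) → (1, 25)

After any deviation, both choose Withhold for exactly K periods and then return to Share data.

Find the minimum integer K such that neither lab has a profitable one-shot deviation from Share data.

No profitable deviation requires (10−3)(δ+…+δ^K) ≥ 25−10, i.e. δ+…+δ^K ≥ 15/7 ≈ 2.1429.
With δ = 7/8, the partial sums are K=1: 0.8750, K=2: 1.6406, K=3: 2.3105.
K = 3 is the first length at which the sum reaches 2.1429.

3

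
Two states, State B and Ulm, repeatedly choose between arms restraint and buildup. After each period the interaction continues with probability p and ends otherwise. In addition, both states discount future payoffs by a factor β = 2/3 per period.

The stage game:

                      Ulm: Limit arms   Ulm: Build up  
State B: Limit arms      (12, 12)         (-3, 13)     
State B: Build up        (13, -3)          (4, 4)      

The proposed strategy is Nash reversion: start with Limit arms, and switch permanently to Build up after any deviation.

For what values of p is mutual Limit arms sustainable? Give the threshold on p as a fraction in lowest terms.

1/6

With continuation probability p and discount β, the effective per-period discount factor is βp.
Grim-trigger IC: βp ≥ (13−12)/(13−4) = 1/9.
So p ≥ (1/9)/(2/3) = 1/6.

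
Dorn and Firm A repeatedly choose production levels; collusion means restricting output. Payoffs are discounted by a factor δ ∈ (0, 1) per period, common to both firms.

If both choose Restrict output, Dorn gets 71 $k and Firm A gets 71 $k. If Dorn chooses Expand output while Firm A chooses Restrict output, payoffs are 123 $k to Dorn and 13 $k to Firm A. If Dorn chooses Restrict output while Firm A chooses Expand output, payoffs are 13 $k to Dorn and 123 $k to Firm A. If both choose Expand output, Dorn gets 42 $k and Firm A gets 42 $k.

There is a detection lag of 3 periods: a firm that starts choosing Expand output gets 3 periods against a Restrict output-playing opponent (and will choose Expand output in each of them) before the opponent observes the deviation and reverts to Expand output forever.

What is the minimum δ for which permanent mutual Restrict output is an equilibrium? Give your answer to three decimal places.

Deviating for the 3 undetected periods gains 123−71 = 52 per period over cooperation, then loses 71−42 = 29 per period forever once punishment starts.
Gain: 52(1 + δ + … + δ^2); loss: 29·δ^3/(1−δ).
No profitable deviation ⇔ 52(1−δ^3) ≤ 29·δ^3, i.e. δ^3 ≥ 52/(52+29) = 52/81.
Hence δ ≥ (52/81)^(1/3) ≈ 0.863.

0.863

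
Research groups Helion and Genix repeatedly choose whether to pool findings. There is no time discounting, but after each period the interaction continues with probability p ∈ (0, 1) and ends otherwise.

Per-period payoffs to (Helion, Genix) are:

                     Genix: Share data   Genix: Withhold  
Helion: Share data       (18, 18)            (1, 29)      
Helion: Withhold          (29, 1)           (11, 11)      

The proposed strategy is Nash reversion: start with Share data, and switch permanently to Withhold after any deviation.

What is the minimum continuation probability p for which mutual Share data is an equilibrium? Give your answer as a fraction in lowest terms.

Expected cooperation value is 18 + p·18 + p²·18 + … = 18/(1−p); deviation gives 29 + p·11/(1−p).
18 ≥ 29(1−p) + 11p ⇒ 18p ≥ 11 ⇒ p ≥ 11/18.

11/18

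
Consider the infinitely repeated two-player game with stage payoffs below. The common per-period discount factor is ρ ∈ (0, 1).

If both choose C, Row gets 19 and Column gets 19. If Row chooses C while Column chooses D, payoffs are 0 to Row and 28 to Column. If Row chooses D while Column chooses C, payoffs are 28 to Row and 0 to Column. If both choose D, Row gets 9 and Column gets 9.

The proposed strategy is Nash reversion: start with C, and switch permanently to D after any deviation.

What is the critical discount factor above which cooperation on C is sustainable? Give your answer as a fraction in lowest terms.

9/19

19/(1−ρ) ≥ 28 + 9ρ/(1−ρ)
19 ≥ 28 − 19ρ
ρ ≥ 9/19.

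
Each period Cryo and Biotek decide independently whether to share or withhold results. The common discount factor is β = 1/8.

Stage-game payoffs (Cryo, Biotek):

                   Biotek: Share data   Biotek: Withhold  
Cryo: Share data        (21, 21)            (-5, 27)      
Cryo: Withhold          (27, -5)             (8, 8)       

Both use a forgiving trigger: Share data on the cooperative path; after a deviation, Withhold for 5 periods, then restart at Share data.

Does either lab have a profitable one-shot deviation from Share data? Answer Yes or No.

Comparing payoff streams over the 6 periods until play realigns: cooperate → 21(1+β+…+β^5); deviate → 27 + 8(β+…+β^5).
Cooperation is sustained iff (21−8)(β+…+β^5) ≥ 27−21.
β+…+β^5 = 1/8·(1−(1/8)^5)/(1−1/8) = 0.1429, and (27−21)/(21−8) = 0.4615.
0.1429 < 0.4615, so cooperation is not sustainable.

Yes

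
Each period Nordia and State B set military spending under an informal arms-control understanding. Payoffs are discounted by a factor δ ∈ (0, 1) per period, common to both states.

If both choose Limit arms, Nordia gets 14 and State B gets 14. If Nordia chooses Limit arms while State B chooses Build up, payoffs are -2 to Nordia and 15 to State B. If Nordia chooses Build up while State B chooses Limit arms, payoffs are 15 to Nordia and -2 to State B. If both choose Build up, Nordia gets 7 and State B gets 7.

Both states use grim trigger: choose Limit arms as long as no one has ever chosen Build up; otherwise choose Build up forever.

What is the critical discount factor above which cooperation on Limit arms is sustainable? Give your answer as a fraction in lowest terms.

One-period gain from deviating is 15 − 14 = 1. The loss is 14 − 7 = 7 in every subsequent period, with present value 7·δ/(1−δ).
Deviation is unprofitable when 7·δ/(1−δ) ≥ 1, i.e. δ/(1−δ) ≥ 1/7.
Equivalently δ ≥ 1/(1+7) = 1/8.

1/8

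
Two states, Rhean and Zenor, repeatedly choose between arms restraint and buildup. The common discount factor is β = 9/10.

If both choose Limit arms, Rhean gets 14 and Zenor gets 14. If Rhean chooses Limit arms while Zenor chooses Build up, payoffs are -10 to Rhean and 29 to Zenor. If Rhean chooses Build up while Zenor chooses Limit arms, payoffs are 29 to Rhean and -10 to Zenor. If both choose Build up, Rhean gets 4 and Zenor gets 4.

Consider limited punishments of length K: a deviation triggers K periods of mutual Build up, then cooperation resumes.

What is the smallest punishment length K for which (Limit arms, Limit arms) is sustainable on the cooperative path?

Need Σ_{k=1}^{K} β^k ≥ (29−14)/(14−4) = 1.5000 at β = 9/10.
At K = 1 the sum is 0.9000 < 1.5000; at K = 2 it is 1.7100 ≥ 1.5000.
So the minimum punishment length is K = 2.

2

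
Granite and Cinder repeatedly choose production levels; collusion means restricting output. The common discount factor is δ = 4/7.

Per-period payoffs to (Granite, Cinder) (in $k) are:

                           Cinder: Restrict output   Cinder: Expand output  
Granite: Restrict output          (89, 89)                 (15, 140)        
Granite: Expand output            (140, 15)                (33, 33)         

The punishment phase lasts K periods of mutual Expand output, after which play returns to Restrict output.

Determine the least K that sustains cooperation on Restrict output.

3

No profitable deviation requires (89−33)(δ+…+δ^K) ≥ 140−89, i.e. δ+…+δ^K ≥ 51/56 ≈ 0.9107.
With δ = 4/7, the partial sums are K=1: 0.5714, K=2: 0.8980, K=3: 1.0845.
K = 3 is the first length at which the sum reaches 0.9107.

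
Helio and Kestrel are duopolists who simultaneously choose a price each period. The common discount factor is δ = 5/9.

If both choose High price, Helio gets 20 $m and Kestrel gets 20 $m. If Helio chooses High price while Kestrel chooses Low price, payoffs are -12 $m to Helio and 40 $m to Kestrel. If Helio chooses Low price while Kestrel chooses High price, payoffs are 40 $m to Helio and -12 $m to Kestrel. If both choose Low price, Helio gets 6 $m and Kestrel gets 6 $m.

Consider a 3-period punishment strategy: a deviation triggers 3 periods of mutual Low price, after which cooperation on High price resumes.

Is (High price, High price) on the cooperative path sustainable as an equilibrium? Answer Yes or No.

No

IC: δ+…+δ^3 ≥ (40−20)/(20−6) = 10/7.
At δ = 5/9: partial sum = 1.0357 < 1.4286. Cooperation not sustainable.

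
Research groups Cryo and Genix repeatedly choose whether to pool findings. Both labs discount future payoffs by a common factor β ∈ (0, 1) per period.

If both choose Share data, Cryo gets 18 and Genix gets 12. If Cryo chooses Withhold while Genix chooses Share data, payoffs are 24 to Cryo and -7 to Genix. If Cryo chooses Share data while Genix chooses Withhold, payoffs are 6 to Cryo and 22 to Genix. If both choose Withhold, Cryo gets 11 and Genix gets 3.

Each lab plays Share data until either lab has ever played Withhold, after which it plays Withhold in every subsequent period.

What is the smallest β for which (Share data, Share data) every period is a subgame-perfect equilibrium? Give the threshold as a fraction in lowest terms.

10/19

Cryo's threshold: (24−18)/(24−11) = 6/13.
Genix's threshold: (22−12)/(22−3) = 10/19.
6/13 < 10/19, so Genix binds and β* = 10/19.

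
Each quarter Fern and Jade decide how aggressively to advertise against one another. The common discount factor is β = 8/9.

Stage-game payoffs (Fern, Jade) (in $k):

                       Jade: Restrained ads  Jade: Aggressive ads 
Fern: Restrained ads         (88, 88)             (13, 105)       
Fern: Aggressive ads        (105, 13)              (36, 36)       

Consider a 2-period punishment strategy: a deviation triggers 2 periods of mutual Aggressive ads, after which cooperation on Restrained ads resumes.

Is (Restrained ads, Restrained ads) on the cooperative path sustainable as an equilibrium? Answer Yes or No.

Yes

Comparing payoff streams over the 3 periods until play realigns: cooperate → 88(1+β+…+β^2); deviate → 105 + 36(β+…+β^2).
Cooperation is sustained iff (88−36)(β+…+β^2) ≥ 105−88.
β+…+β^2 = 8/9·(1−(8/9)^2)/(1−8/9) = 1.6790, and (105−88)/(88−36) = 0.3269.
1.6790 ≥ 0.3269, so cooperation is sustainable.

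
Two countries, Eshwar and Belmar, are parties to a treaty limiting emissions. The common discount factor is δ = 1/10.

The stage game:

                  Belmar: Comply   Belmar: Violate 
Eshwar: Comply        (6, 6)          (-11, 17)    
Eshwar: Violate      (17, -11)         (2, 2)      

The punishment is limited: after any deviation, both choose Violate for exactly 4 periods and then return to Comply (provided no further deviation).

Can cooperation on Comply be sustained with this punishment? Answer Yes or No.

No

IC: δ+…+δ^4 ≥ (17−6)/(6−2) = 11/4.
At δ = 1/10: partial sum = 0.1111 < 2.7500. Cooperation not sustainable.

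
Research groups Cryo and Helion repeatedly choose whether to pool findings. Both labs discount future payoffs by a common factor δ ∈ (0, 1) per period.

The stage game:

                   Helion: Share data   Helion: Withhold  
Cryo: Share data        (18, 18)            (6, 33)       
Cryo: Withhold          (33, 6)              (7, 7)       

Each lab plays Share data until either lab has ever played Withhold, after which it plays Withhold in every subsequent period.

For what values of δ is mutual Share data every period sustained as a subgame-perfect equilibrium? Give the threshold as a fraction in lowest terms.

18/(1−δ) ≥ 33 + 7δ/(1−δ)
18 ≥ 33 − 26δ
δ ≥ 15/26.

15/26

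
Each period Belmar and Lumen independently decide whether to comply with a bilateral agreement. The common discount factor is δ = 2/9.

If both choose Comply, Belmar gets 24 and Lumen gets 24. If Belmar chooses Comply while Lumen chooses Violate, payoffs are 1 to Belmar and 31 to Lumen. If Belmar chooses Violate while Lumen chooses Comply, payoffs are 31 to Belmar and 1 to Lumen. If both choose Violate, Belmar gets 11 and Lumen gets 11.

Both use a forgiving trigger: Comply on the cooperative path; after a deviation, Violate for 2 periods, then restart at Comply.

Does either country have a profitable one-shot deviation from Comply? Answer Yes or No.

Yes

A one-shot deviation gives 31 now, then 11 for 2 periods, then back to 24.
Gain from deviating: (31−24) today; loss: (24−11) in each of the next 2 periods.
No-deviation condition: (24−11)(δ+…+δ^2) ≥ 31−24, i.e. δ+…+δ^2 ≥ 7/13.
At δ = 2/9: δ+…+δ^2 = 0.2716 < 0.5385.
So cooperation is not sustainable.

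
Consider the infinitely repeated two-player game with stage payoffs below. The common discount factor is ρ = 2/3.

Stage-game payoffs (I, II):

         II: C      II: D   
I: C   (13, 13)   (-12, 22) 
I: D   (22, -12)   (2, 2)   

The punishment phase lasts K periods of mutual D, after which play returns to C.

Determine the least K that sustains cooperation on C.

2

IC: ρ(1−ρ^K)/(1−ρ) ≥ (22−13)/(13−2) = 9/11.
With ρ = 2/3: need 1 − ρ^K ≥ 9/11·(1−2/3)/(2/3), i.e. ρ^K ≤ 0.5909.
Since (2/3)^1 = 0.6667 and (2/3)^2 = 0.4444, the smallest such K is 2.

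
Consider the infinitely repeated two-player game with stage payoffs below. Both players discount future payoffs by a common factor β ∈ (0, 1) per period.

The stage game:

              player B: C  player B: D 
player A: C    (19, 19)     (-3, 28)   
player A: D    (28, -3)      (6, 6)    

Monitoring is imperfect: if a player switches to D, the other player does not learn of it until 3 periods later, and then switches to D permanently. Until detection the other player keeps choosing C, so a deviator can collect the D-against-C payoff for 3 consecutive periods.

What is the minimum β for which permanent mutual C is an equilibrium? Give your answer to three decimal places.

0.742

The best deviation is to choose D for all 3 undetected periods, earning 28 each, then 6 forever once detected.
Deviation value: 28(1−β^3)/(1−β) + 6β^3/(1−β); cooperation value: 19/(1−β).
IC: 19 ≥ 28(1−β^3) + 6β^3 = 28 − 22β^3.
So β^3 ≥ 9/22, giving β ≥ (9/22)^(1/3) ≈ 0.742.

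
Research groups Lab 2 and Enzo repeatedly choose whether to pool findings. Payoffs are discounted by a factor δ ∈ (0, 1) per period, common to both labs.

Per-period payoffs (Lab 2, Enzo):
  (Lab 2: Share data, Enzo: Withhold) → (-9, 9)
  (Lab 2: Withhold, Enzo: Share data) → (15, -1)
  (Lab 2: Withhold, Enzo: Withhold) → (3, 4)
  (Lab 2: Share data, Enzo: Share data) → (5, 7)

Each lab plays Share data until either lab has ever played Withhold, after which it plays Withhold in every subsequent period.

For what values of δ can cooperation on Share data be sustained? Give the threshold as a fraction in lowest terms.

Lab 2's threshold: (15−5)/(15−3) = 5/6.
Enzo's threshold: (9−7)/(9−4) = 2/5.
5/6 > 2/5, so Lab 2 binds and δ* = 5/6.

5/6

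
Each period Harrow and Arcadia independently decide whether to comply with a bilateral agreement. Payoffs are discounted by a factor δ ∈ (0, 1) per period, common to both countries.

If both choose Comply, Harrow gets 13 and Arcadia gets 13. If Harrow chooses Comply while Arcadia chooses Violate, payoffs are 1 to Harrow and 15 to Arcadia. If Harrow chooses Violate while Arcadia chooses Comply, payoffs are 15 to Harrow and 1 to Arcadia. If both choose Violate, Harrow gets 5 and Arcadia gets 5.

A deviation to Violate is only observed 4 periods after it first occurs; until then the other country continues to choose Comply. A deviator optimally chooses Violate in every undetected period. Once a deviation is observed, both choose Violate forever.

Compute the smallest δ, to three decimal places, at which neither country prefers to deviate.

The best deviation is to choose Violate for all 4 undetected periods, earning 15 each, then 5 forever once detected.
Deviation value: 15(1−δ^4)/(1−δ) + 5δ^4/(1−δ); cooperation value: 13/(1−δ).
IC: 13 ≥ 15(1−δ^4) + 5δ^4 = 15 − 10δ^4.
So δ^4 ≥ 2/10 = 1/5, giving δ ≥ (1/5)^(1/4) ≈ 0.669.

0.669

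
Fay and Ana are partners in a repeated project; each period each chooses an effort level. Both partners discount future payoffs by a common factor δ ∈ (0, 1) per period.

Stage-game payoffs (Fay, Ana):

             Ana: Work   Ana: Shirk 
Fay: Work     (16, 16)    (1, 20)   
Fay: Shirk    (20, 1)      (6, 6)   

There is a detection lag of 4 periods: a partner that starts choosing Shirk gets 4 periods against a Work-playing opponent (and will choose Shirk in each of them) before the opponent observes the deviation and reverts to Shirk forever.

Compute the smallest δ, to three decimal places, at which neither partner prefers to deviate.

0.731

A deviator earns 20 for 4 periods, then 6 forever; cooperating earns 16 forever. Multiplying the IC by (1−δ):
16 ≥ 20(1−δ^4) + 6δ^4, so 14·δ^4 ≥ 4 and δ^4 ≥ 2/7.
δ ≥ (2/7)^(1/4) ≈ 0.731.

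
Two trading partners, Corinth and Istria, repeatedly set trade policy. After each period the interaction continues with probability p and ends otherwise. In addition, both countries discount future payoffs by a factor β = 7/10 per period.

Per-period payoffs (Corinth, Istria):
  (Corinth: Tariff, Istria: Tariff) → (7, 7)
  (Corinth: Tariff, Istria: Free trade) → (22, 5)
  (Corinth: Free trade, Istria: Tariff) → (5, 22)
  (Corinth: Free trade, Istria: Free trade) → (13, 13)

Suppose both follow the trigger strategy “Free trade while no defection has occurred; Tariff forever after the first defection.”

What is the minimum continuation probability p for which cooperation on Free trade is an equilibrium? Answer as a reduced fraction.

With continuation probability p and discount β, the effective per-period discount factor is βp.
Grim-trigger IC: βp ≥ (22−13)/(22−7) = 3/5.
So p ≥ (3/5)/(7/10) = 6/7.

6/7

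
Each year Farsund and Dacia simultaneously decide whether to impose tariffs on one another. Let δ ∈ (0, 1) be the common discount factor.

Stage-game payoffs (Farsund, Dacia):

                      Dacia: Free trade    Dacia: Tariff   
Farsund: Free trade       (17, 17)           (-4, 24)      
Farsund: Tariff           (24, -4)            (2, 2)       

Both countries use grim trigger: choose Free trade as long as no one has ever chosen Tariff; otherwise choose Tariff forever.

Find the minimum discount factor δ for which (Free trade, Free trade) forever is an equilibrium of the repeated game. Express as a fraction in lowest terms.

7/22

Under grim trigger the critical discount factor is (T−C)/(T−P) with T = 24, C = 17, P = 2.
δ* = (24−17)/(24−2) = 7/22.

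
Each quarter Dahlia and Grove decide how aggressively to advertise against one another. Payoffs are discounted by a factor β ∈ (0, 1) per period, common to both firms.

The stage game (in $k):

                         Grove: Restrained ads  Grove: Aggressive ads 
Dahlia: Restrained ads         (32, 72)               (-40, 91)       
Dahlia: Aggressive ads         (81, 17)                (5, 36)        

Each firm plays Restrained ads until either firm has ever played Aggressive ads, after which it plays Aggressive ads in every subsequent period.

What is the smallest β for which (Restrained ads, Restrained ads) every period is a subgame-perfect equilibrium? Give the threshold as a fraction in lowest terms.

49/76

Dahlia's threshold: (81−32)/(81−5) = 49/76.
Grove's threshold: (91−72)/(91−36) = 19/55.
49/76 > 19/55, so Dahlia binds and β* = 49/76.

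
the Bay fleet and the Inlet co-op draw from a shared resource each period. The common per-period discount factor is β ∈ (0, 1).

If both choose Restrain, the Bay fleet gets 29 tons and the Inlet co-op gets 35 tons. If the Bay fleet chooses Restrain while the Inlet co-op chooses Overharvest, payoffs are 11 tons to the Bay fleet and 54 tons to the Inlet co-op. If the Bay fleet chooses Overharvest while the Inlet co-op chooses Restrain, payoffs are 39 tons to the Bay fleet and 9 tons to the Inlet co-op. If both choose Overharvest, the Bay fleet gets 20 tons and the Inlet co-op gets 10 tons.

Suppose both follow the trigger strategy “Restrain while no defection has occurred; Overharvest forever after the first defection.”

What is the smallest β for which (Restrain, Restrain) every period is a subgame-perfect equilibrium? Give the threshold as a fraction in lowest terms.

the Bay fleet's threshold: (39−29)/(39−20) = 10/19.
the Inlet co-op's threshold: (54−35)/(54−10) = 19/44.
10/19 > 19/44, so the Bay fleet binds and β* = 10/19.

10/19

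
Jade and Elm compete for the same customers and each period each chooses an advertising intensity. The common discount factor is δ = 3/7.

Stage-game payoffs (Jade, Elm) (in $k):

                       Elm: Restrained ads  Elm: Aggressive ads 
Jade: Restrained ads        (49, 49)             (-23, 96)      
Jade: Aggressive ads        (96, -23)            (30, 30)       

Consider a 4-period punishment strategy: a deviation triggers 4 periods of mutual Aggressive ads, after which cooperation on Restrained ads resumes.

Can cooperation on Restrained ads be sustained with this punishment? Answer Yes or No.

Comparing payoff streams over the 5 periods until play realigns: cooperate → 49(1+δ+…+δ^4); deviate → 96 + 30(δ+…+δ^4).
Cooperation is sustained iff (49−30)(δ+…+δ^4) ≥ 96−49.
δ+…+δ^4 = 3/7·(1−(3/7)^4)/(1−3/7) = 0.7247, and (96−49)/(49−30) = 2.4737.
0.7247 < 2.4737, so cooperation is not sustainable.

No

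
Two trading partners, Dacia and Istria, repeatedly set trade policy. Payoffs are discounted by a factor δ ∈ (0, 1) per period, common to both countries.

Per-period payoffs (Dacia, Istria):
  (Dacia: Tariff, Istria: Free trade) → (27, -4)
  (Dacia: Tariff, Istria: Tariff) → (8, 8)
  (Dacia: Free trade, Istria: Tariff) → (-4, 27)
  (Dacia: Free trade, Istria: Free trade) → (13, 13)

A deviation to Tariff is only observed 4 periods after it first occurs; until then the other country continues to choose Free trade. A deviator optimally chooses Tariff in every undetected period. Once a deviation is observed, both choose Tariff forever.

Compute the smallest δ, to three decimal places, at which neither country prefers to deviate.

A deviator earns 27 for 4 periods, then 8 forever; cooperating earns 13 forever. Multiplying the IC by (1−δ):
13 ≥ 27(1−δ^4) + 8δ^4, so 19·δ^4 ≥ 14 and δ^4 ≥ 14/19.
δ ≥ (14/19)^(1/4) ≈ 0.926.

0.926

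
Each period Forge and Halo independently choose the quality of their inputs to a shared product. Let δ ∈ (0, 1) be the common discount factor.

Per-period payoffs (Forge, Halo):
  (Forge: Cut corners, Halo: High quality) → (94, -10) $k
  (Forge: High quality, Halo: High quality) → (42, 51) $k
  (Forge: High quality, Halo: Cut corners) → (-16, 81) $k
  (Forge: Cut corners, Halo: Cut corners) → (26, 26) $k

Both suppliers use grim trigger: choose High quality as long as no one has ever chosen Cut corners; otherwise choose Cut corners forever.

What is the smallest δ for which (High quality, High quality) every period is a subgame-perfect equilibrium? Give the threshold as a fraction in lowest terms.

Forge's threshold: (94−42)/(94−26) = 13/17.
Halo's threshold: (81−51)/(81−26) = 6/11.
13/17 > 6/11, so Forge binds and δ* = 13/17.

13/17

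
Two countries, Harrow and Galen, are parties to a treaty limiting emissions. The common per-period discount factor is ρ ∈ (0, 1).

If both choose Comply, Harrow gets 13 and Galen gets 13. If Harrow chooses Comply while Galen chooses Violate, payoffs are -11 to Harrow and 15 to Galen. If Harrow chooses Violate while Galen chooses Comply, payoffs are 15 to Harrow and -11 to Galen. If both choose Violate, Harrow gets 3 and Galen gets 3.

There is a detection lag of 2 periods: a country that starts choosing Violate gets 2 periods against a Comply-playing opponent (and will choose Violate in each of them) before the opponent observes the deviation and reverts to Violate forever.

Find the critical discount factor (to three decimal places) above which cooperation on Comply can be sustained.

Deviating for the 2 undetected periods gains 15−13 = 2 per period over cooperation, then loses 13−3 = 10 per period forever once punishment starts.
Gain: 2(1 + ρ + … + ρ^1); loss: 10·ρ^2/(1−ρ).
No profitable deviation ⇔ 2(1−ρ^2) ≤ 10·ρ^2, i.e. ρ^2 ≥ 2/(2+10) = 1/6.
Hence ρ ≥ (1/6)^(1/2) ≈ 0.408.

0.408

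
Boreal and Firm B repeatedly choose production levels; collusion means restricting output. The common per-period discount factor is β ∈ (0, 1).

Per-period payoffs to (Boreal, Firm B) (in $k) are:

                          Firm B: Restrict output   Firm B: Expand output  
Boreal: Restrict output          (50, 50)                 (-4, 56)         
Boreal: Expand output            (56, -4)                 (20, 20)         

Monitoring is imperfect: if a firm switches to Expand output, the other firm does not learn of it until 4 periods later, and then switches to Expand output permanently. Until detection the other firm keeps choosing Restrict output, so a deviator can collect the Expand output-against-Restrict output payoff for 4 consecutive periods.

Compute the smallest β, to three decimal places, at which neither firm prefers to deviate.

The best deviation is to choose Expand output for all 4 undetected periods, earning 56 each, then 20 forever once detected.
Deviation value: 56(1−β^4)/(1−β) + 20β^4/(1−β); cooperation value: 50/(1−β).
IC: 50 ≥ 56(1−β^4) + 20β^4 = 56 − 36β^4.
So β^4 ≥ 6/36 = 1/6, giving β ≥ (1/6)^(1/4) ≈ 0.639.

0.639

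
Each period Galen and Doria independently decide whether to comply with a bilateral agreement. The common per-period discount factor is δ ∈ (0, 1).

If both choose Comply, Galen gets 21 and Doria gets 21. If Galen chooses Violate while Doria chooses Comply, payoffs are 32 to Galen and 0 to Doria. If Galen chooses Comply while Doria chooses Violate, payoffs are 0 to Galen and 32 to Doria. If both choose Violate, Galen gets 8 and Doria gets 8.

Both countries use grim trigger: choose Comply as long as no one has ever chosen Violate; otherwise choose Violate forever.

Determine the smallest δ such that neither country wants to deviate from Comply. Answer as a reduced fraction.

11/24

One-period gain from deviating is 32 − 21 = 11. The loss is 21 − 8 = 13 in every subsequent period, with present value 13·δ/(1−δ).
Deviation is unprofitable when 13·δ/(1−δ) ≥ 11, i.e. δ/(1−δ) ≥ 11/13.
Equivalently δ ≥ 11/(11+13) = 11/24.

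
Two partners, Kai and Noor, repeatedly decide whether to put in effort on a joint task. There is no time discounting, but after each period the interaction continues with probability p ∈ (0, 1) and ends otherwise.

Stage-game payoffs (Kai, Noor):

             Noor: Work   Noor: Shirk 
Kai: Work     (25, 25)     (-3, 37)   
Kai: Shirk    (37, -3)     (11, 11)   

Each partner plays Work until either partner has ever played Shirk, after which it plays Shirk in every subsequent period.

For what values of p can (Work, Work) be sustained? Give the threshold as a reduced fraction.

Expected cooperation value is 25 + p·25 + p²·25 + … = 25/(1−p); deviation gives 37 + p·11/(1−p).
25 ≥ 37(1−p) + 11p ⇒ 26p ≥ 12 ⇒ p ≥ 12/26 = 6/13.

6/13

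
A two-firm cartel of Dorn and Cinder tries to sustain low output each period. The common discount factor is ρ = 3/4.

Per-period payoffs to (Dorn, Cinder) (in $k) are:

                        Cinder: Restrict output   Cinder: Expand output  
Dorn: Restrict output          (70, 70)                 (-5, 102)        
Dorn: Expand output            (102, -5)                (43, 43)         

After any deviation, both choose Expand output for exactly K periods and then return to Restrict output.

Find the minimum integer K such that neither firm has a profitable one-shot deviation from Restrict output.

2

IC: ρ(1−ρ^K)/(1−ρ) ≥ (102−70)/(70−43) = 32/27.
With ρ = 3/4: need 1 − ρ^K ≥ 32/27·(1−3/4)/(3/4), i.e. ρ^K ≤ 0.6049.
Since (3/4)^1 = 0.7500 and (3/4)^2 = 0.5625, the smallest such K is 2.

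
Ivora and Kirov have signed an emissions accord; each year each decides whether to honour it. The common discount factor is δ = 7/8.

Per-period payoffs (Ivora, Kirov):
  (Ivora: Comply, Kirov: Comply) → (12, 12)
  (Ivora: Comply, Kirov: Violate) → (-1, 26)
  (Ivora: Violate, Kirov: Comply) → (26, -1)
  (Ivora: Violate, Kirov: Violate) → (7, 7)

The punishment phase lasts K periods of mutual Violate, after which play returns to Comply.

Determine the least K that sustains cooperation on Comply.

4

Need Σ_{k=1}^{K} δ^k ≥ (26−12)/(12−7) = 2.8000 at δ = 7/8.
At K = 3 the sum is 2.3105 < 2.8000; at K = 4 it is 2.8967 ≥ 2.8000.
So the minimum punishment length is K = 4.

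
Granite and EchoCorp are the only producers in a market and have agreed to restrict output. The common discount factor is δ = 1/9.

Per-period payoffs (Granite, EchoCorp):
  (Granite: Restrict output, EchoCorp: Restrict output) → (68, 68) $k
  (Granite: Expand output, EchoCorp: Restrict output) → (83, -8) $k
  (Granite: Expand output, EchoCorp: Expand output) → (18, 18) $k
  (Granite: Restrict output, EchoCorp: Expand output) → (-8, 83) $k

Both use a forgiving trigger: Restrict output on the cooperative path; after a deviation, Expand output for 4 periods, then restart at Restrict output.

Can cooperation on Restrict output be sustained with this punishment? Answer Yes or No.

No

A one-shot deviation gives 83 now, then 18 for 4 periods, then back to 68.
Gain from deviating: (83−68) today; loss: (68−18) in each of the next 4 periods.
No-deviation condition: (68−18)(δ+…+δ^4) ≥ 83−68, i.e. δ+…+δ^4 ≥ 3/10.
At δ = 1/9: δ+…+δ^4 = 0.1250 < 0.3000.
So cooperation is not sustainable.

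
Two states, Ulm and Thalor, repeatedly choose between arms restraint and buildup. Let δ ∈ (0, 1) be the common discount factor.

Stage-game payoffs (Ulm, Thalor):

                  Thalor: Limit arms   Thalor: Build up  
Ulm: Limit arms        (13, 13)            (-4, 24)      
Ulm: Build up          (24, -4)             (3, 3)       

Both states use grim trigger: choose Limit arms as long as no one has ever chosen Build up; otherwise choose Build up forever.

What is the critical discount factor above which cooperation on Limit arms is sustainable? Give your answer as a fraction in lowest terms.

Cooperation forever yields 13 each period: 13/(1−δ).
Deviating yields 24 once, then 3 forever: 24 + 3δ/(1−δ).
No profitable deviation requires 13/(1−δ) ≥ 24 + 3δ/(1−δ).
Multiplying by (1−δ): 13 ≥ 24(1−δ) + 3δ = 24 − 21δ.
So 21δ ≥ 11, i.e. δ ≥ 11/21.

11/21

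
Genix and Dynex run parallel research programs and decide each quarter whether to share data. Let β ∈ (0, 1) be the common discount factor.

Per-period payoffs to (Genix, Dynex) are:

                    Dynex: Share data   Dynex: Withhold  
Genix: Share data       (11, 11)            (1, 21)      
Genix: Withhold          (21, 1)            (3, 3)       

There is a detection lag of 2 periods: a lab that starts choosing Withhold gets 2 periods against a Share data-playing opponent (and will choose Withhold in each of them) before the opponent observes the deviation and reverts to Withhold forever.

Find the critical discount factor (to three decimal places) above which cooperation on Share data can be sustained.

The best deviation is to choose Withhold for all 2 undetected periods, earning 21 each, then 3 forever once detected.
Deviation value: 21(1−β^2)/(1−β) + 3β^2/(1−β); cooperation value: 11/(1−β).
IC: 11 ≥ 21(1−β^2) + 3β^2 = 21 − 18β^2.
So β^2 ≥ 10/18 = 5/9, giving β ≥ (5/9)^(1/2) ≈ 0.745.

0.745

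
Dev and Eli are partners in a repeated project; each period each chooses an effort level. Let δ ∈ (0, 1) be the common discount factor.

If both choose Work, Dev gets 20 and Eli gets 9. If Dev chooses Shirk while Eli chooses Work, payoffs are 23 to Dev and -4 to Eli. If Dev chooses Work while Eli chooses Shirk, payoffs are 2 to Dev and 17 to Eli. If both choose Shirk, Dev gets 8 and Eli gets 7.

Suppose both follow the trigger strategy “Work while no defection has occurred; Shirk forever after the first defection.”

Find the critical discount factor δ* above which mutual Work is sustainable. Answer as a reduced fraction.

4/5

Dev's threshold: (23−20)/(23−8) = 1/5.
Eli's threshold: (17−9)/(17−7) = 4/5.
1/5 < 4/5, so Eli binds and δ* = 4/5.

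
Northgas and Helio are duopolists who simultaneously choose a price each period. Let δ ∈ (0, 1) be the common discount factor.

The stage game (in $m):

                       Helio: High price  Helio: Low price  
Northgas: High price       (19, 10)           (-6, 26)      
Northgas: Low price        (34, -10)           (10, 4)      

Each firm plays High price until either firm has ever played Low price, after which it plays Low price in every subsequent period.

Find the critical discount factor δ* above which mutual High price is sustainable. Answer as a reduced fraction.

For Northgas: deviation gain 34−19 = 15, per-period punishment loss 19−10 = 9. IC gives δ ≥ 15/24 = 5/8.
For Helio: gain 16, loss 6 per period, so δ ≥ 16/22 = 8/11.
The tighter constraint is Helio's, so cooperation needs δ ≥ 8/11.

8/11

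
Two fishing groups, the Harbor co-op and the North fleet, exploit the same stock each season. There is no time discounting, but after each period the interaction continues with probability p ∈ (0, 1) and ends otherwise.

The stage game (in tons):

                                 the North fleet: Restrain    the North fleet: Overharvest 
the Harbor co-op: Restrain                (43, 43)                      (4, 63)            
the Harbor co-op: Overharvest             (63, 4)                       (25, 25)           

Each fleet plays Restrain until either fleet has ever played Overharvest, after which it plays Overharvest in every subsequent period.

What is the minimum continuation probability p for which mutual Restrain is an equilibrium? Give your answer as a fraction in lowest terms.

10/19

With no time discounting, the continuation probability p plays the role of the discount factor.
Grim-trigger IC: 43/(1−p) ≥ 63 + 25p/(1−p) ⇒ p ≥ (63−43)/(63−25) = 10/19.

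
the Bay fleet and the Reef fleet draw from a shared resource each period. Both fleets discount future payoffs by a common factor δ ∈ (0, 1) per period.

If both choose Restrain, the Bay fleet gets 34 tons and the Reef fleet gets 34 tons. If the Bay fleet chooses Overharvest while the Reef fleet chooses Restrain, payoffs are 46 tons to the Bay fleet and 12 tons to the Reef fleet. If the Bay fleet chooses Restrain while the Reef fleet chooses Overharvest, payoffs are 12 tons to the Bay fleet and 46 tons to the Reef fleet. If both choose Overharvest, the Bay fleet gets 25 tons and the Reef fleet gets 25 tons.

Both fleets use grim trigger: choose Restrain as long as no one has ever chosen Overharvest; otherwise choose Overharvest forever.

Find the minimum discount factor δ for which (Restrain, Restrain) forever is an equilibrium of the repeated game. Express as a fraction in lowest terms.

4/7

One-period gain from deviating is 46 − 34 = 12. The loss is 34 − 25 = 9 in every subsequent period, with present value 9·δ/(1−δ).
Deviation is unprofitable when 9·δ/(1−δ) ≥ 12, i.e. δ/(1−δ) ≥ 4/3.
Equivalently δ ≥ 12/(12+9) = 4/7.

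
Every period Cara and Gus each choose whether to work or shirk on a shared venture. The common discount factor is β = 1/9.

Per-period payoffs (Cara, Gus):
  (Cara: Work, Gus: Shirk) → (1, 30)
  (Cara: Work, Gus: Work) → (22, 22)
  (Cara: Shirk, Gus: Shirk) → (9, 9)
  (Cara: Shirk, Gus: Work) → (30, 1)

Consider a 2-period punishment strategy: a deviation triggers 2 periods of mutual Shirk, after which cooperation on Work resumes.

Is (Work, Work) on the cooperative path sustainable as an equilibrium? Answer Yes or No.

No

Comparing payoff streams over the 3 periods until play realigns: cooperate → 22(1+β+…+β^2); deviate → 30 + 9(β+…+β^2).
Cooperation is sustained iff (22−9)(β+…+β^2) ≥ 30−22.
β+…+β^2 = 1/9·(1−(1/9)^2)/(1−1/9) = 0.1235, and (30−22)/(22−9) = 0.6154.
0.1235 < 0.6154, so cooperation is not sustainable.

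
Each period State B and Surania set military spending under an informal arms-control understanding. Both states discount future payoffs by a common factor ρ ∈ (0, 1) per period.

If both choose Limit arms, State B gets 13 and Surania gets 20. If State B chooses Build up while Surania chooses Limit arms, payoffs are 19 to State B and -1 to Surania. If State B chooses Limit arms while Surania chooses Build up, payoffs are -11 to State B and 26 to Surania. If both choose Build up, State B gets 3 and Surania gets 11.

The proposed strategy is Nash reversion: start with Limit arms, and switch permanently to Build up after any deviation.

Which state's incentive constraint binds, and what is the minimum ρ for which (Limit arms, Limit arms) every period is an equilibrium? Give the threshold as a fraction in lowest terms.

Surania; ρ ≥ 2/5

State B's threshold: (19−13)/(19−3) = 3/8.
Surania's threshold: (26−20)/(26−11) = 2/5.
3/8 < 2/5, so Surania binds and ρ* = 2/5.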